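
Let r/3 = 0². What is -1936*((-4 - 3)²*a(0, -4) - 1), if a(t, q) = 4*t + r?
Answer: 1936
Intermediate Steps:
r = 0 (r = 3*0² = 3*0 = 0)
a(t, q) = 4*t (a(t, q) = 4*t + 0 = 4*t)
-1936*((-4 - 3)²*a(0, -4) - 1) = -1936*((-4 - 3)²*(4*0) - 1) = -1936*((-7)²*0 - 1) = -1936*(49*0 - 1) = -1936*(0 - 1) = -1936*(-1) = -484*(-4) = 1936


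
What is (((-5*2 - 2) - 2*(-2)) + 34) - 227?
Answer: -201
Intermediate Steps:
(((-5*2 - 2) - 2*(-2)) + 34) - 227 = (((-10 - 2) + 4) + 34) - 227 = ((-12 + 4) + 34) - 227 = (-8 + 34) - 227 = 26 - 227 = -201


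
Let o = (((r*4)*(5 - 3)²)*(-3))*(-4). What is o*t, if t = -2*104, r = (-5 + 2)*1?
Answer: 119808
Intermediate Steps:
r = -3 (r = -3*1 = -3)
t = -208
o = -576 (o = (((-3*4)*(5 - 3)²)*(-3))*(-4) = (-12*2²*(-3))*(-4) = (-12*4*(-3))*(-4) = -48*(-3)*(-4) = 144*(-4) = -576)
o*t = -576*(-208) = 119808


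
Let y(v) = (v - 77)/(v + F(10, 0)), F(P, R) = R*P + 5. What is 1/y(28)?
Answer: -33/49 ≈ -0.67347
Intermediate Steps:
F(P, R) = 5 + P*R (F(P, R) = P*R + 5 = 5 + P*R)
y(v) = (-77 + v)/(5 + v) (y(v) = (v - 77)/(v + (5 + 10*0)) = (-77 + v)/(v + (5 + 0)) = (-77 + v)/(v + 5) = (-77 + v)/(5 + v))
1/y(28) = 1/((-77 + 28)/(5 + 28)) = 1/(-49/33) = -33/49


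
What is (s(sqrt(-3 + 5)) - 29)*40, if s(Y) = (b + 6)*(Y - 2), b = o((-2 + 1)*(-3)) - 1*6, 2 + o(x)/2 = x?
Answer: -1320 + 80*sqrt(2) ≈ -1206.9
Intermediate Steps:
o(x) = -4 + 2*x
b = -4 (b = (-4 + 2*((-2 + 1)*(-3))) - 1*6 = (-4 + 2*(-1*(-3))) - 6 = (-4 + 2*3) - 6 = (-4 + 6) - 6 = 2 - 6 = -4)
s(Y) = -4 + 2*Y (s(Y) = (-4 + 6)*(Y - 2) = 2*(-2 + Y) = -4 + 2*Y)
(s(sqrt(-3 + 5)) - 29)*40 = ((-4 + 2*sqrt(-3 + 5)) - 29)*40 = ((-4 + 2*sqrt(2)) - 29)*40 = (-33 + 2*sqrt(2))*40 = -1320 + 80*sqrt(2)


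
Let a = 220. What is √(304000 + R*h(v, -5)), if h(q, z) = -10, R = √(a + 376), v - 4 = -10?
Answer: 2*√(76000 - 5*√149) ≈ 551.14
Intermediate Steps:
v = -6 (v = 4 - 10 = -6)
R = 2*√149 (R = √(220 + 376) = √596 = 2*√149 ≈ 24.413)
√(304000 + R*h(v, -5)) = √(304000 + (2*√149)*(-10)) = √(304000 - 20*√149)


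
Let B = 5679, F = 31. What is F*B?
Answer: 176049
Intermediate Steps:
F*B = 31*5679 = 176049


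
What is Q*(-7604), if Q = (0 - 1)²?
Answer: -7604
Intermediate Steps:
Q = 1 (Q = (-1)² = 1)
Q*(-7604) = 1*(-7604) = -7604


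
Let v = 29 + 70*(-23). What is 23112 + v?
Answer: 21531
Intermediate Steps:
v = -1581 (v = 29 - 1610 = -1581)
23112 + v = 23112 - 1581 = 21531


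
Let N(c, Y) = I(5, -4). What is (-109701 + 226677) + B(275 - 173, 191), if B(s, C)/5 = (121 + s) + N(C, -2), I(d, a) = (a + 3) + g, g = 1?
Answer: 118091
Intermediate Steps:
I(d, a) = 4 + a (I(d, a) = (a + 3) + 1 = (3 + a) + 1 = 4 + a)
N(c, Y) = 0 (N(c, Y) = 4 - 4 = 0)
B(s, C) = 605 + 5*s (B(s, C) = 5*((121 + s) + 0) = 5*(121 + s) = 605 + 5*s)
(-109701 + 226677) + B(275 - 173, 191) = (-109701 + 226677) + (605 + 5*(275 - 173)) = 116976 + (605 + 5*102) = 116976 + (605 + 510) = 116976 + 1115 = 118091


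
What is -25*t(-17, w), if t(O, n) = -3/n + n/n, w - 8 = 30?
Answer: -875/38 ≈ -23.026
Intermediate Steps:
w = 38 (w = 8 + 30 = 38)
t(O, n) = 1 - 3/n (t(O, n) = -3/n + 1 = 1 - 3/n)
-25*t(-17, w) = -25*(-3 + 38)/38 = -25*35/38 = -875/38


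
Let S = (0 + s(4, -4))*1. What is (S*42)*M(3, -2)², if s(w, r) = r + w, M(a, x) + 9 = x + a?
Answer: 0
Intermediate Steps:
M(a, x) = -9 + a + x (M(a, x) = -9 + (x + a) = -9 + (a + x) = -9 + a + x)
S = 0 (S = (0 + (-4 + 4))*1 = (0 + 0)*1 = 0*1 = 0)
(S*42)*M(3, -2)² = (0*42)*(-9 + 3 - 2)² = 0*(-8)² = 0*64 = 0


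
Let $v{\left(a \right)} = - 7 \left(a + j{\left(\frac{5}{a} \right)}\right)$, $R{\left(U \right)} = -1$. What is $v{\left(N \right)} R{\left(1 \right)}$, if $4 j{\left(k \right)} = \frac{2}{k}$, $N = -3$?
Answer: $- \frac{231}{10} \approx -23.1$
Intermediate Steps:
$j{\left(k \right)} = \frac{1}{2 k}$ ($j{\left(k \right)} = \frac{2 \frac{1}{k}}{4} = \frac{1}{2 k}$)
$v{\left(a \right)} = - \frac{77 a}{10}$ ($v{\left(a \right)} = - 7 \left(a + \frac{1}{2 \frac{5}{a}}\right) = - 7 \left(a + \frac{\frac{1}{5} a}{2}\right) = - 7 \left(a + \frac{a}{10}\right) = - 7 \frac{11 a}{10} = - \frac{77 a}{10}$)
$v{\left(N \right)} R{\left(1 \right)} = \left(- \frac{77}{10}\right) \left(-3\right) \left(-1\right) = \frac{231}{10} \left(-1\right) = - \frac{231}{10}$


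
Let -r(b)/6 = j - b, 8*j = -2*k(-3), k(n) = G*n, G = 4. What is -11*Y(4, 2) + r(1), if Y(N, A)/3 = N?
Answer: -144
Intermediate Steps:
Y(N, A) = 3*N
k(n) = 4*n
j = 3 (j = (-8*(-3))/8 = (-2*(-12))/8 = (1/8)*24 = 3)
r(b) = -18 + 6*b (r(b) = -6*(3 - b) = -18 + 6*b)
-11*Y(4, 2) + r(1) = -33*4 + (-18 + 6*1) = -11*12 + (-18 + 6) = -132 - 12 = -144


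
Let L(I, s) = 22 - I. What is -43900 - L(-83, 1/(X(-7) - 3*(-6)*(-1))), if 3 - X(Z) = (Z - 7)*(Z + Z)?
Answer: -44005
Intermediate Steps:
X(Z) = 3 - 2*Z*(-7 + Z) (X(Z) = 3 - (Z - 7)*(Z + Z) = 3 - (-7 + Z)*2*Z = 3 - 2*Z*(-7 + Z))
-43900 - L(-83, 1/(X(-7) - 3*(-6)*(-1))) = -43900 - (22 - 1*(-83)) = -43900 - (22 + 83) = -43900 - 1*105 = -43900 - 105 = -44005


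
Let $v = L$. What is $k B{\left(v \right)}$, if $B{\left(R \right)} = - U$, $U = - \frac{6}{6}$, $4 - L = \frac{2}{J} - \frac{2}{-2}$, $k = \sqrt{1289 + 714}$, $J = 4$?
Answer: $\sqrt{2003} \approx 44.755$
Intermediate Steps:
$k = \sqrt{2003} \approx 44.755$
$L = \frac{5}{2}$ ($L = 4 - \left(\frac{2}{4} - \frac{2}{-2}\right) = 4 - \left(2 \cdot \frac{1}{4} - -1\right) = 4 - \left(\frac{1}{2} + 1\right) = 4 - \frac{3}{2} = \frac{5}{2} \approx 2.5$)
$U = -1$ ($U = \left(-6\right) \frac{1}{6} = -1$)
$v = \frac{5}{2} \approx 2.5$
$B{\left(R \right)} = 1$ ($B{\left(R \right)} = \left(-1\right) \left(-1\right) = 1$)
$k B{\left(v \right)} = \sqrt{2003} \cdot 1 = \sqrt{2003}$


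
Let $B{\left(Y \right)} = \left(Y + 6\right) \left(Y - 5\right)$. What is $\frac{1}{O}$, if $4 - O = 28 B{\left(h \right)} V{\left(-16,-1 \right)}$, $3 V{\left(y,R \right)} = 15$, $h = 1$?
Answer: $\frac{1}{3924} \approx 0.00025484$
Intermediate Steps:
$V{\left(y,R \right)} = 5$ ($V{\left(y,R \right)} = \frac{1}{3} \cdot 15 = 5$)
$B{\left(Y \right)} = \left(-5 + Y\right) \left(6 + Y\right)$ ($B{\left(Y \right)} = \left(6 + Y\right) \left(-5 + Y\right) = \left(-5 + Y\right) \left(6 + Y\right)$)
$O = 3924$ ($O = 4 - 28 \left(-30 + 1 + 1^{2}\right) 5 = 4 - 28 \left(-30 + 1 + 1\right) 5 = 4 - 28 \left(-28\right) 5 = 4 - \left(-784\right) 5 = 4 - -3920 = 4 + 3920 = 3924$)
$\frac{1}{O} = \frac{1}{3924}$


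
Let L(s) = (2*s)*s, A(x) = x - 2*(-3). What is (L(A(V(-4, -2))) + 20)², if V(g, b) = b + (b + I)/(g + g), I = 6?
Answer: 7921/4 ≈ 1980.3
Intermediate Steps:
V(g, b) = b + (6 + b)/(2*g) (V(g, b) = b + (b + 6)/(g + g) = b + (6 + b)/((2*g)) = b + (6 + b)*(1/(2*g)) = b + (6 + b)/(2*g))
A(x) = 6 + x (A(x) = x + 6 = 6 + x)
L(s) = 2*s²
(L(A(V(-4, -2))) + 20)² = (2*(6 + (3 + (½)*(-2) - 2*(-4))/(-4))² + 20)² = (2*(6 - (3 - 1 + 8)/4)² + 20)² = (2*(6 - ¼*10)² + 20)² = (2*(6 - 5/2)² + 20)² = (2*(7/2)² + 20)² = (2*(49/4) + 20)² = (49/2 + 20)² = (89/2)² = 7921/4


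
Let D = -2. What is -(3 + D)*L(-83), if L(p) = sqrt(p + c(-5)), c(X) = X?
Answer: -2*I*sqrt(22) ≈ -9.3808*I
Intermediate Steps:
L(p) = sqrt(-5 + p) (L(p) = sqrt(p - 5) = sqrt(-5 + p))
-(3 + D)*L(-83) = -(3 - 2)*sqrt(-5 - 83) = -sqrt(-88) = -2*I*sqrt(22)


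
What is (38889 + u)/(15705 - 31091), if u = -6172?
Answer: -32717/15386 ≈ -2.1264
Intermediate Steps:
(38889 + u)/(15705 - 31091) = (38889 - 6172)/(15705 - 31091) = 32717/(-15386) = 32717*(-1/15386) = -32717/15386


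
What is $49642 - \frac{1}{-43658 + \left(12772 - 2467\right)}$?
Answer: $\frac{1655709627}{33353} \approx 49642.0$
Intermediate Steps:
$49642 - \frac{1}{-43658 + \left(12772 - 2467\right)} = 49642 - \frac{1}{-43658 + 10305} = 49642 - \frac{1}{-33353} = 49642 - - \frac{1}{33353} = 49642 + \frac{1}{33353} = \frac{1655709627}{33353}$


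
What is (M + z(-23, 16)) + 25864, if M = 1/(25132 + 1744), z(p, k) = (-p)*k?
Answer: 705011233/26876 ≈ 26232.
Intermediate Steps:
z(p, k) = -k*p
M = 1/26876 ≈ 3.7208e-5
(M + z(-23, 16)) + 25864 = (1/26876 - 1*16*(-23)) + 25864 = (1/26876 + 368) + 25864 = 9890369/26876 + 25864 = 705011233/26876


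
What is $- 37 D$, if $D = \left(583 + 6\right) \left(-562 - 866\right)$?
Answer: $31120404$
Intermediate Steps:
$D = -841092$ ($D = 589 \left(-1428\right) = -841092$)
$- 37 D = \left(-37\right) \left(-841092\right) = 31120404$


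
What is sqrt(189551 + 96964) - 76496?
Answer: -76496 + 3*sqrt(31835) ≈ -75961.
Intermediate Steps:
sqrt(189551 + 96964) - 76496 = sqrt(286515) - 76496 = 3*sqrt(31835) - 76496 = -76496 + 3*sqrt(31835)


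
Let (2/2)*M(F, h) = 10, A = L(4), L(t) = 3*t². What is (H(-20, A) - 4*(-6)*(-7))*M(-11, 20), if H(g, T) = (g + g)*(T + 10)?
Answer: -24880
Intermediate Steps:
A = 48 (A = 3*4² = 3*16 = 48)
H(g, T) = 2*g*(10 + T) (H(g, T) = (2*g)*(10 + T) = 2*g*(10 + T))
M(F, h) = 10
(H(-20, A) - 4*(-6)*(-7))*M(-11, 20) = (2*(-20)*(10 + 48) - 4*(-6)*(-7))*10 = (2*(-20)*58 + 24*(-7))*10 = (-2320 - 168)*10 = -2488*10 = -24880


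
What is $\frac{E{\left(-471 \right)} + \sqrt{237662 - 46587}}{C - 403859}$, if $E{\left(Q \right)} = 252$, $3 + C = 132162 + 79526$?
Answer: $- \frac{42}{32029} - \frac{5 \sqrt{7643}}{192174} \approx -0.0035859$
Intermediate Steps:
$C = 211685$ ($C = -3 + \left(132162 + 79526\right) = -3 + 211688 = 211685$)
$\frac{E{\left(-471 \right)} + \sqrt{237662 - 46587}}{C - 403859} = \frac{252 + \sqrt{237662 - 46587}}{211685 - 403859} = \frac{252 + \sqrt{191075}}{-192174} = \left(252 + 5 \sqrt{7643}\right) \left(- \frac{1}{192174}\right) = - \frac{42}{32029} - \frac{5 \sqrt{7643}}{192174}$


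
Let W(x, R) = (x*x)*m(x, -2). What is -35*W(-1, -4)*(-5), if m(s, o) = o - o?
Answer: 0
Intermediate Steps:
m(s, o) = 0
W(x, R) = 0 (W(x, R) = (x*x)*0 = x²*0 = 0)
-35*W(-1, -4)*(-5) = -35*0*(-5) = 0*(-5) = 0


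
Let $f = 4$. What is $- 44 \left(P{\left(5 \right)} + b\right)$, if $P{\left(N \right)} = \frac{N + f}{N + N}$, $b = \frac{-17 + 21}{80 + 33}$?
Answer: $- \frac{23254}{565} \approx -41.158$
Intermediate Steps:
$b = \frac{4}{113} \approx 0.035398$
$P{\left(N \right)} = \frac{4 + N}{2 N}$ ($P{\left(N \right)} = \frac{N + 4}{N + N} = \frac{4 + N}{2 N}$)
$- 44 \left(P{\left(5 \right)} + b\right) = - 44 \left(\frac{4 + 5}{2 \cdot 5} + \frac{4}{113}\right) = - 44 \left(\frac{1}{2} \cdot \frac{1}{5} \cdot 9 + \frac{4}{113}\right) = - 44 \left(\frac{9}{10} + \frac{4}{113}\right) = \left(-44\right) \frac{1057}{1130} = - \frac{23254}{565}$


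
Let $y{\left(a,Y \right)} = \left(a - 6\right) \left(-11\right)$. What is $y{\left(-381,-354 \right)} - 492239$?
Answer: $-487982$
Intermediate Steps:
$y{\left(a,Y \right)} = 66 - 11 a$ ($y{\left(a,Y \right)} = \left(-6 + a\right) \left(-11\right) = 66 - 11 a$)
$y{\left(-381,-354 \right)} - 492239 = \left(66 - -4191\right) - 492239 = \left(66 + 4191\right) - 492239 = 4257 - 492239 = -487982$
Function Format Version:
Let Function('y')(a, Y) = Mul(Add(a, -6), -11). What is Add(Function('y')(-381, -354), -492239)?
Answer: -487982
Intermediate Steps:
Function('y')(a, Y) = Add(66, Mul(-11, a)) (Function('y')(a, Y) = Mul(Add(-6, a), -11) = Add(66, Mul(-11, a)))
Add(Function('y')(-381, -354), -492239) = Add(Add(66, Mul(-11, -381)), -492239) = Add(Add(66, 4191), -492239) = Add(4257, -492239) = -487982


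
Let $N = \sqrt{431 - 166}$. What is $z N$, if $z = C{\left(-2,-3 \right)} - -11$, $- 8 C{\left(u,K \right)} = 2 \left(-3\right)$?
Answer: $\frac{47 \sqrt{265}}{4} \approx 191.28$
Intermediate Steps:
$C{\left(u,K \right)} = \frac{3}{4}$ ($C{\left(u,K \right)} = - \frac{2 \left(-3\right)}{8} = \left(- \frac{1}{8}\right) \left(-6\right) = \frac{3}{4}$)
$z = \frac{47}{4}$ ($z = \frac{3}{4} - -11 = \frac{3}{4} + 11 = \frac{47}{4} \approx 11.75$)
$N = \sqrt{265} \approx 16.279$
$z N = \frac{47 \sqrt{265}}{4}$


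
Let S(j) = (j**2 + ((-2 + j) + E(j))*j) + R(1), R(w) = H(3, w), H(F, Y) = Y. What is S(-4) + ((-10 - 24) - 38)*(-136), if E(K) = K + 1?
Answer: 9845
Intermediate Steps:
R(w) = w
E(K) = 1 + K
S(j) = 1 + j**2 + j*(-1 + 2*j) (S(j) = (j**2 + ((-2 + j) + (1 + j))*j) + 1 = (j**2 + (-1 + 2*j)*j) + 1 = (j**2 + j*(-1 + 2*j)) + 1 = 1 + j**2 + j*(-1 + 2*j))
S(-4) + ((-10 - 24) - 38)*(-136) = (1 - 1*(-4) + 3*(-4)**2) + ((-10 - 24) - 38)*(-136) = (1 + 4 + 3*16) + (-34 - 38)*(-136) = (1 + 4 + 48) - 72*(-136) = 53 + 9792 = 9845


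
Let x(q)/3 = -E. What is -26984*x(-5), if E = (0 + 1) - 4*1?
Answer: -242856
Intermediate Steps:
E = -3 (E = 1 - 4 = -3)
x(q) = 9 (x(q) = 3*(-1*(-3)) = 3*3 = 9)
-26984*x(-5) = -26984*9 = -242856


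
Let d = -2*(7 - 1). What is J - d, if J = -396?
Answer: -384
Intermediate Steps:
d = -12 (d = -2*6 = -12)
J - d = -396 - 1*(-12) = -396 + 12 = -384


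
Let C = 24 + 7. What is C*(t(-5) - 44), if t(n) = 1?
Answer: -1333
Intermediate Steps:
C = 31
C*(t(-5) - 44) = 31*(1 - 44) = 31*(-43) = -1333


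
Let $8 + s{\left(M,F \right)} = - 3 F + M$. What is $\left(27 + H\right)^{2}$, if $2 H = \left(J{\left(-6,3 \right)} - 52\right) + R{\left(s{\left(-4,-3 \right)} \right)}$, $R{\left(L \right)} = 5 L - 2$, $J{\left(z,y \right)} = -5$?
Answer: $100$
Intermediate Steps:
$s{\left(M,F \right)} = -8 + M - 3 F$ ($s{\left(M,F \right)} = -8 - \left(- M + 3 F\right) = -8 + M - 3 F$)
$R{\left(L \right)} = -2 + 5 L$
$H = -37$ ($H = \frac{\left(-5 - 52\right) + \left(-2 + 5 \left(-8 - 4 - -9\right)\right)}{2} = \frac{-57 + \left(-2 + 5 \left(-8 - 4 + 9\right)\right)}{2} = \frac{-57 + \left(-2 + 5 \left(-3\right)\right)}{2} = \frac{-57 - 17}{2} = \frac{1}{2} \left(-74\right) = -37$)
$\left(27 + H\right)^{2} = \left(27 - 37\right)^{2} = \left(-10\right)^{2} = 100$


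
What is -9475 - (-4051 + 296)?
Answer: -5720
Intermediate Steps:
-9475 - (-4051 + 296) = -9475 - 1*(-3755) = -9475 + 3755 = -5720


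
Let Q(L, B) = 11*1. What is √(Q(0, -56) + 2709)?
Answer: 4*√170 ≈ 52.154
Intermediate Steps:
Q(L, B) = 11
√(Q(0, -56) + 2709) = √(11 + 2709) = √2720 = 4*√170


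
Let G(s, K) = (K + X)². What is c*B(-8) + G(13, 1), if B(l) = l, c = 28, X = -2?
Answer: -223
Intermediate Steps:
G(s, K) = (-2 + K)² (G(s, K) = (K - 2)² = (-2 + K)²)
c*B(-8) + G(13, 1) = 28*(-8) + (-2 + 1)² = -224 + (-1)² = -224 + 1 = -223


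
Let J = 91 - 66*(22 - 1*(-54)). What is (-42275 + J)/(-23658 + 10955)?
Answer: 47200/12703 ≈ 3.7157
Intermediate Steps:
J = -4925 (J = 91 - 66*(22 + 54) = 91 - 66*76 = 91 - 5016 = -4925)
(-42275 + J)/(-23658 + 10955) = (-42275 - 4925)/(-23658 + 10955) = -47200/(-12703) = -47200*(-1/12703) = 47200/12703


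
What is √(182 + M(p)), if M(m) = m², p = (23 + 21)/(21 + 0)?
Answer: √82198/21 ≈ 13.652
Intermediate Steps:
p = 44/21 ≈ 2.0952
√(182 + M(p)) = √(182 + (44/21)²) = √(182 + 1936/441) = √(82198/441) = √82198/21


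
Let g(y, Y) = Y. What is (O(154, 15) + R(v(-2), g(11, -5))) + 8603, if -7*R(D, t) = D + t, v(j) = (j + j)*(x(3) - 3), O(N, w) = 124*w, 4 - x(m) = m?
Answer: 73238/7 ≈ 10463.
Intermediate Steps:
x(m) = 4 - m
v(j) = -4*j (v(j) = (j + j)*((4 - 1*3) - 3) = (2*j)*((4 - 3) - 3) = (2*j)*(1 - 3) = (2*j)*(-2) = -4*j)
R(D, t) = -D/7 - t/7 (R(D, t) = -(D + t)/7 = -D/7 - t/7)
(O(154, 15) + R(v(-2), g(11, -5))) + 8603 = (124*15 + (-(-4)*(-2)/7 - ⅐*(-5))) + 8603 = (1860 + (-⅐*8 + 5/7)) + 8603 = (1860 + (-8/7 + 5/7)) + 8603 = (1860 - 3/7) + 8603 = 13017/7 + 8603 = 73238/7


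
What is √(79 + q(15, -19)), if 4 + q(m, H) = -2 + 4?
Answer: √77 ≈ 8.7750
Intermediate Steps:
q(m, H) = -2 (q(m, H) = -4 + (-2 + 4) = -4 + 2 = -2)
√(79 + q(15, -19)) = √(79 - 2) = √77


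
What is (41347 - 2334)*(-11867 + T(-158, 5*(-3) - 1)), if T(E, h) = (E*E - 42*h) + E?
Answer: 531005943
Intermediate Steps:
T(E, h) = E + E² - 42*h (T(E, h) = (E² - 42*h) + E = E + E² - 42*h)
(41347 - 2334)*(-11867 + T(-158, 5*(-3) - 1)) = (41347 - 2334)*(-11867 + (-158 + (-158)² - 42*(5*(-3) - 1))) = 39013*(-11867 + (-158 + 24964 - 42*(-15 - 1))) = 39013*(-11867 + (-158 + 24964 - 42*(-16))) = 39013*(-11867 + (-158 + 24964 + 672)) = 39013*(-11867 + 25478) = 39013*13611 = 531005943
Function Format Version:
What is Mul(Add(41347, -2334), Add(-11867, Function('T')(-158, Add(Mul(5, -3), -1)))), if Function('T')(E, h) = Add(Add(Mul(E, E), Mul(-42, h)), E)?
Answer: 531005943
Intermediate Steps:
Function('T')(E, h) = Add(E, Pow(E, 2), Mul(-42, h)) (Function('T')(E, h) = Add(Add(Pow(E, 2), Mul(-42, h)), E) = Add(E, Pow(E, 2), Mul(-42, h)))
Mul(Add(41347, -2334), Add(-11867, Function('T')(-158, Add(Mul(5, -3), -1)))) = Mul(Add(41347, -2334), Add(-11867, Add(-158, Pow(-158, 2), Mul(-42, Add(Mul(5, -3), -1))))) = Mul(39013, Add(-11867, Add(-158, 24964, Mul(-42, Add(-15, -1))))) = Mul(39013, Add(-11867, Add(-158, 24964, Mul(-42, -16)))) = Mul(39013, Add(-11867, Add(-158, 24964, 672))) = Mul(39013, Add(-11867, 25478)) = Mul(39013, 13611) = 531005943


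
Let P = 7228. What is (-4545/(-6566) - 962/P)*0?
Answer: 0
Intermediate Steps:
(-4545/(-6566) - 962/P)*0 = (-4545/(-6566) - 962/7228)*0 = (-4545*(-1/6566) - 962*1/7228)*0 = (4545/6566 - 37/278)*0 = (255142/456337)*0 = 0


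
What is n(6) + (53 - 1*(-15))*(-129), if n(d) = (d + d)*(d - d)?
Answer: -8772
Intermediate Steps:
n(d) = 0 (n(d) = (2*d)*0 = 0)
n(6) + (53 - 1*(-15))*(-129) = 0 + (53 - 1*(-15))*(-129) = 0 + (53 + 15)*(-129) = 0 + 68*(-129) = 0 - 8772 = -8772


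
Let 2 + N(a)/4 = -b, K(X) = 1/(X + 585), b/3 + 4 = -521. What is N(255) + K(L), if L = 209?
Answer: 4995849/794 ≈ 6292.0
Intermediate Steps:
b = -1575 (b = -12 + 3*(-521) = -12 - 1563 = -1575)
K(X) = 1/(585 + X)
N(a) = 6292 (N(a) = -8 + 4*(-1*(-1575)) = -8 + 4*1575 = -8 + 6300 = 6292)
N(255) + K(L) = 6292 + 1/(585 + 209) = 6292 + 1/794 = 4995849/794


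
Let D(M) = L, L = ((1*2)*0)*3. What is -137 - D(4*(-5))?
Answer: -137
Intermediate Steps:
L = 0 (L = (2*0)*3 = 0*3 = 0)
D(M) = 0
-137 - D(4*(-5)) = -137 - 1*0 = -137 + 0 = -137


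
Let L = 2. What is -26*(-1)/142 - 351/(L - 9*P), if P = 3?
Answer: 25246/1775 ≈ 14.223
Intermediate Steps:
-26*(-1)/142 - 351/(L - 9*P) = -26*(-1)/142 - 351/(2 - 9*3) = 26*(1/142) - 351/(2 - 27) = 13/71 - 351/(-25) = 13/71 - 351*(-1/25) = 13/71 + 351/25 = 25246/1775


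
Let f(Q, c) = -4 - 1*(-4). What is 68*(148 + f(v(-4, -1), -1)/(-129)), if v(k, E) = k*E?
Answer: 10064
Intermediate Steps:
v(k, E) = E*k
f(Q, c) = 0 (f(Q, c) = -4 + 4 = 0)
68*(148 + f(v(-4, -1), -1)/(-129)) = 68*(148 + 0/(-129)) = 68*(148 + 0*(-1/129)) = 68*(148 + 0) = 68*148 = 10064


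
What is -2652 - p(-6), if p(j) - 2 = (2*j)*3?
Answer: -2618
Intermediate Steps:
p(j) = 2 + 6*j (p(j) = 2 + (2*j)*3 = 2 + 6*j)
-2652 - p(-6) = -2652 - (2 + 6*(-6)) = -2652 - (2 - 36) = -2652 - 1*(-34) = -2652 + 34 = -2618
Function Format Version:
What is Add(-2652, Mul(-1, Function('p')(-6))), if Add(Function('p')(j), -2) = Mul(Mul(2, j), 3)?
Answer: -2618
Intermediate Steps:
Function('p')(j) = Add(2, Mul(6, j)) (Function('p')(j) = Add(2, Mul(Mul(2, j), 3)) = Add(2, Mul(6, j)))
Add(-2652, Mul(-1, Function('p')(-6))) = Add(-2652, Mul(-1, Add(2, Mul(6, -6)))) = Add(-2652, Mul(-1, Add(2, -36))) = Add(-2652, Mul(-1, -34)) = Add(-2652, 34) = -2618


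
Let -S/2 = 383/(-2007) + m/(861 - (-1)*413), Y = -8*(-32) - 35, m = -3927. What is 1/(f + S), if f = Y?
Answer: 182637/41558410 ≈ 0.0043947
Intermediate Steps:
Y = 221 (Y = 256 - 35 = 221)
f = 221
S = 1195633/182637 (S = -2*(383/(-2007) - 3927/(861 - (-1)*413)) = -2*(383*(-1/2007) - 3927/(861 - 1*(-413))) = -2*(-383/2007 - 3927/(861 + 413)) = -2*(-383/2007 - 3927/1274) = -2*(-383/2007 - 3927*1/1274) = -2*(-383/2007 - 561/182) = -2*(-1195633/365274) = 1195633/182637 ≈ 6.5465)
1/(f + S) = 1/(221 + 1195633/182637) = 1/(41558410/182637) = 182637/41558410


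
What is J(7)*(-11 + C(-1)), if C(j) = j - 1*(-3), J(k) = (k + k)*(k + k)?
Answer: -1764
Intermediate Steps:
J(k) = 4*k² (J(k) = (2*k)*(2*k) = 4*k²)
C(j) = 3 + j (C(j) = j + 3 = 3 + j)
J(7)*(-11 + C(-1)) = (4*7²)*(-11 + (3 - 1)) = (4*49)*(-11 + 2) = 196*(-9) = -1764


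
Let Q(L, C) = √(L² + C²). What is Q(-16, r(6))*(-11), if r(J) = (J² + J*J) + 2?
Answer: -22*√1433 ≈ -832.81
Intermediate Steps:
r(J) = 2 + 2*J² (r(J) = (J² + J²) + 2 = 2*J² + 2 = 2 + 2*J²)
Q(L, C) = √(C² + L²)
Q(-16, r(6))*(-11) = √((2 + 2*6²)² + (-16)²)*(-11) = √((2 + 2*36)² + 256)*(-11) = √((2 + 72)² + 256)*(-11) = √(74² + 256)*(-11) = √(5476 + 256)*(-11) = √5732*(-11) = (2*√1433)*(-11) = -22*√1433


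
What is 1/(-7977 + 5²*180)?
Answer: -1/3477 ≈ -0.00028760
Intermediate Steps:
1/(-7977 + 5²*180) = 1/(-7977 + 25*180) = 1/(-7977 + 4500) = 1/(-3477) = -1/3477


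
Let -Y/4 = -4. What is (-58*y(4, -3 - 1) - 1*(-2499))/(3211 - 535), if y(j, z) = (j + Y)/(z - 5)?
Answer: 23651/24084 ≈ 0.98202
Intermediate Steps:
Y = 16 (Y = -4*(-4) = 16)
y(j, z) = (16 + j)/(-5 + z) (y(j, z) = (j + 16)/(z - 5) = (16 + j)/(-5 + z))
(-58*y(4, -3 - 1) - 1*(-2499))/(3211 - 535) = (-58*(16 + 4)/(-5 + (-3 - 1)) - 1*(-2499))/(3211 - 535) = (-58*20/(-5 - 4) + 2499)/2676 = (-58*20/(-9) + 2499)*(1/2676) = (-(-58)*20/9 + 2499)*(1/2676) = (-58*(-20/9) + 2499)*(1/2676) = (1160/9 + 2499)*(1/2676) = (23651/9)*(1/2676) = 23651/24084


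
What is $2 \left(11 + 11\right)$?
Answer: $44$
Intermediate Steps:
$2 \left(11 + 11\right) = 2 \cdot 22 = 44$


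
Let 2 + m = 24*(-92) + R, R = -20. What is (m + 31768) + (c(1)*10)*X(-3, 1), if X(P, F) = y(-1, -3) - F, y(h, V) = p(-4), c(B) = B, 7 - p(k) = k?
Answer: 29638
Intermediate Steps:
p(k) = 7 - k
y(h, V) = 11 (y(h, V) = 7 - 1*(-4) = 7 + 4 = 11)
X(P, F) = 11 - F
m = -2230 (m = -2 + (24*(-92) - 20) = -2 + (-2208 - 20) = -2 - 2228 = -2230)
(m + 31768) + (c(1)*10)*X(-3, 1) = (-2230 + 31768) + (1*10)*(11 - 1*1) = 29538 + 10*(11 - 1) = 29538 + 10*10 = 29538 + 100 = 29638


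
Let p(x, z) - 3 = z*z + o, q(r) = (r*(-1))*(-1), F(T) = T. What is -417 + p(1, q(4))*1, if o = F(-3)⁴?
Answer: -317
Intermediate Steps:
q(r) = r (q(r) = -r*(-1) = r)
o = 81 (o = (-3)⁴ = 81)
p(x, z) = 84 + z² (p(x, z) = 3 + (z*z + 81) = 3 + (z² + 81) = 3 + (81 + z²) = 84 + z²)
-417 + p(1, q(4))*1 = -417 + (84 + 4²)*1 = -417 + (84 + 16)*1 = -417 + 100*1 = -417 + 100 = -317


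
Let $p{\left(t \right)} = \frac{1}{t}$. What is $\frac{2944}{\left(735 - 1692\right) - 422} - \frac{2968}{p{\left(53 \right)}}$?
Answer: $- \frac{216925160}{1379} \approx -1.5731 \cdot 10^{5}$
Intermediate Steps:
$\frac{2944}{\left(735 - 1692\right) - 422} - \frac{2968}{p{\left(53 \right)}} = \frac{2944}{\left(735 - 1692\right) - 422} - \frac{2968}{\frac{1}{53}} = \frac{2944}{-957 - 422} - 2968 \frac{1}{\frac{1}{53}} = \frac{2944}{-1379} - 157304 = 2944 \left(- \frac{1}{1379}\right) - 157304 = - \frac{2944}{1379} - 157304 = - \frac{216925160}{1379}$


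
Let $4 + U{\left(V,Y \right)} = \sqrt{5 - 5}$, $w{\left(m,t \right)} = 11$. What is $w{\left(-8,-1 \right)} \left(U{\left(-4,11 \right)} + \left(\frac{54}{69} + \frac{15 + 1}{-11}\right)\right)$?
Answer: $- \frac{1182}{23} \approx -51.391$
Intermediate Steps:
$U{\left(V,Y \right)} = -4$ ($U{\left(V,Y \right)} = -4 + \sqrt{5 - 5} = -4 + \sqrt{0} = -4 + 0 = -4$)
$w{\left(-8,-1 \right)} \left(U{\left(-4,11 \right)} + \left(\frac{54}{69} + \frac{15 + 1}{-11}\right)\right) = 11 \left(-4 + \left(\frac{54}{69} + \frac{15 + 1}{-11}\right)\right) = 11 \left(-4 + \left(54 \cdot \frac{1}{69} + 16 \left(- \frac{1}{11}\right)\right)\right) = 11 \left(-4 + \left(\frac{18}{23} - \frac{16}{11}\right)\right) = 11 \left(-4 - \frac{170}{253}\right) = 11 \left(- \frac{1182}{253}\right) = - \frac{1182}{23}$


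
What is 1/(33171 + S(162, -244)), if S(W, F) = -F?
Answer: 1/33415 ≈ 2.9927e-5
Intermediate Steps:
1/(33171 + S(162, -244)) = 1/(33171 - 1*(-244)) = 1/(33171 + 244) = 1/33415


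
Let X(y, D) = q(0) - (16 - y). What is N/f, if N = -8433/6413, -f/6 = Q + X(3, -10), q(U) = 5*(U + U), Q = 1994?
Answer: 2811/25408306 ≈ 0.00011063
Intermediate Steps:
q(U) = 10*U (q(U) = 5*(2*U) = 10*U)
X(y, D) = -16 + y (X(y, D) = 10*0 - (16 - y) = 0 + (-16 + y) = -16 + y)
f = -11886 (f = -6*(1994 + (-16 + 3)) = -6*(1994 - 13) = -6*1981 = -11886)
N = -8433/6413 (N = -8433*1/6413 = -8433/6413 ≈ -1.3150)
N/f = -8433/6413/(-11886) = -8433/6413*(-1/11886) = 2811/25408306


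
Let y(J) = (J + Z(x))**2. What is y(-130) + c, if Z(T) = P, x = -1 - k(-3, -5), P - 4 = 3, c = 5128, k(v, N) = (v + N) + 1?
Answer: 20257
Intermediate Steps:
k(v, N) = 1 + N + v (k(v, N) = (N + v) + 1 = 1 + N + v)
P = 7 (P = 4 + 3 = 7)
x = 6 (x = -1 - (1 - 5 - 3) = -1 - 1*(-7) = -1 + 7 = 6)
Z(T) = 7
y(J) = (7 + J)**2 (y(J) = (J + 7)**2 = (7 + J)**2)
y(-130) + c = (7 - 130)**2 + 5128 = (-123)**2 + 5128 = 15129 + 5128 = 20257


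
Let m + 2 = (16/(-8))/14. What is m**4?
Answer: 50625/2401 ≈ 21.085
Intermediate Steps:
m = -15/7 (m = -2 + (16/(-8))/14 = -2 + (16*(-1/8))*(1/14) = -2 - 2*1/14 = -2 - 1/7 = -15/7 ≈ -2.1429)
m**4 = (-15/7)**4 = 50625/2401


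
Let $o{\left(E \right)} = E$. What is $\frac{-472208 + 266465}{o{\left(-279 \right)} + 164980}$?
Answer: $- \frac{205743}{164701} \approx -1.2492$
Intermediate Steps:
$\frac{-472208 + 266465}{o{\left(-279 \right)} + 164980} = \frac{-472208 + 266465}{-279 + 164980} = - \frac{205743}{164701}$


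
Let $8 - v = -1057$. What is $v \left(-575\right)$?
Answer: $-612375$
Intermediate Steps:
$v = 1065$ ($v = 8 - -1057 = 8 + 1057 = 1065$)
$v \left(-575\right) = 1065 \left(-575\right) = -612375$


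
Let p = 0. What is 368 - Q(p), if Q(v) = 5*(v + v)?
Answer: 368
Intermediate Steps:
Q(v) = 10*v (Q(v) = 5*(2*v) = 10*v)
368 - Q(p) = 368 - 10*0 = 368 - 1*0 = 368 + 0 = 368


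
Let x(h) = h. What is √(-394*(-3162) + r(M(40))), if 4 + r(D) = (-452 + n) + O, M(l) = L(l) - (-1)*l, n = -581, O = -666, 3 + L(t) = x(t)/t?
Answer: 5*√49765 ≈ 1115.4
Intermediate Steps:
L(t) = -2 (L(t) = -3 + t/t = -3 + 1 = -2)
M(l) = -2 + l (M(l) = -2 - (-1)*l = -2 + l)
r(D) = -1703 (r(D) = -4 + ((-452 - 581) - 666) = -4 + (-1033 - 666) = -4 - 1699 = -1703)
√(-394*(-3162) + r(M(40))) = √(-394*(-3162) - 1703) = √(1245828 - 1703) = √1244125 = 5*√49765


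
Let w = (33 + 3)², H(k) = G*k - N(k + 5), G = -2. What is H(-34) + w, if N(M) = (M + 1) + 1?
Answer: 1391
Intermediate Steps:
N(M) = 2 + M (N(M) = (1 + M) + 1 = 2 + M)
H(k) = -7 - 3*k (H(k) = -2*k - (2 + (k + 5)) = -2*k - (2 + (5 + k)) = -2*k - (7 + k) = -2*k + (-7 - k) = -7 - 3*k)
w = 1296 (w = 36² = 1296)
H(-34) + w = (-7 - 3*(-34)) + 1296 = (-7 + 102) + 1296 = 95 + 1296 = 1391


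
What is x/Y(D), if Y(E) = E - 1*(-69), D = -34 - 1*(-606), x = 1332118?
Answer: 1332118/641 ≈ 2078.2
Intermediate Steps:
D = 572 (D = -34 + 606 = 572)
Y(E) = 69 + E (Y(E) = E + 69 = 69 + E)
x/Y(D) = 1332118/(69 + 572) = 1332118/641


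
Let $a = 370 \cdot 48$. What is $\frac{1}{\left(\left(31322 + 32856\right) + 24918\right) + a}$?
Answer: $\frac{1}{106856} \approx 9.3584 \cdot 10^{-6}$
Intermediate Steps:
$a = 17760$
$\frac{1}{\left(\left(31322 + 32856\right) + 24918\right) + a} = \frac{1}{\left(\left(31322 + 32856\right) + 24918\right) + 17760} = \frac{1}{\left(64178 + 24918\right) + 17760} = \frac{1}{89096 + 17760} = \frac{1}{106856}$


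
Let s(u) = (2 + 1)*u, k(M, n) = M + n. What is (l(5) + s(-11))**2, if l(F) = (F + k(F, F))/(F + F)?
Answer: 3969/4 ≈ 992.25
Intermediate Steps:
l(F) = 3/2 (l(F) = (F + (F + F))/(F + F) = (F + 2*F)/((2*F)) = (3*F)*(1/(2*F)) = 3/2)
s(u) = 3*u
(l(5) + s(-11))**2 = (3/2 + 3*(-11))**2 = (3/2 - 33)**2 = (-63/2)**2 = 3969/4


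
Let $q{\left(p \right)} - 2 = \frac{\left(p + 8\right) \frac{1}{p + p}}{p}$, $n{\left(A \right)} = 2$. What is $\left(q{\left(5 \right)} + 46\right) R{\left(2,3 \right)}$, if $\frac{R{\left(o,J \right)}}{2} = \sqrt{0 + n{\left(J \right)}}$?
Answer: $\frac{2413 \sqrt{2}}{25} \approx 136.5$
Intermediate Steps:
$R{\left(o,J \right)} = 2 \sqrt{2}$ ($R{\left(o,J \right)} = 2 \sqrt{0 + 2} = 2 \sqrt{2}$)
$q{\left(p \right)} = 2 + \frac{8 + p}{2 p^{2}}$ ($q{\left(p \right)} = 2 + \frac{\left(p + 8\right) \frac{1}{p + p}}{p} = 2 + \frac{\left(8 + p\right) \frac{1}{2 p}}{p} = 2 + \frac{\frac{1}{2} \frac{1}{p} \left(8 + p\right)}{p} = 2 + \frac{8 + p}{2 p^{2}}$)
$\left(q{\left(5 \right)} + 46\right) R{\left(2,3 \right)} = \left(\left(2 + \frac{1}{2 \cdot 5} + \frac{4}{25}\right) + 46\right) 2 \sqrt{2} = \left(\left(2 + \frac{1}{2} \cdot \frac{1}{5} + 4 \cdot \frac{1}{25}\right) + 46\right) 2 \sqrt{2} = \left(\left(2 + \frac{1}{10} + \frac{4}{25}\right) + 46\right) 2 \sqrt{2} = \left(\frac{113}{50} + 46\right) 2 \sqrt{2} = \frac{2413 \cdot 2 \sqrt{2}}{50} = \frac{2413 \sqrt{2}}{25}$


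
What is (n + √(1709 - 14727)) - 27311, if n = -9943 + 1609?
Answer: -35645 + I*√13018 ≈ -35645.0 + 114.1*I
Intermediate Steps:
n = -8334
(n + √(1709 - 14727)) - 27311 = (-8334 + √(1709 - 14727)) - 27311 = (-8334 + √(-13018)) - 27311 = (-8334 + I*√13018) - 27311 = -35645 + I*√13018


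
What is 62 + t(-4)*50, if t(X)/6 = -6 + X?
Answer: -2938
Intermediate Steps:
t(X) = -36 + 6*X (t(X) = 6*(-6 + X) = -36 + 6*X)
62 + t(-4)*50 = 62 + (-36 + 6*(-4))*50 = 62 + (-36 - 24)*50 = 62 - 60*50 = 62 - 3000 = -2938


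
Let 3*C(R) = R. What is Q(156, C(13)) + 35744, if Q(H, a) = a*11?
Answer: 107375/3 ≈ 35792.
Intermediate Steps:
C(R) = R/3
Q(H, a) = 11*a
Q(156, C(13)) + 35744 = 11*((⅓)*13) + 35744 = 11*(13/3) + 35744 = 143/3 + 35744 = 107375/3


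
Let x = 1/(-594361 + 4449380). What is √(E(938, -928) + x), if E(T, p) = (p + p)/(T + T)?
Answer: I*√66000568308011533/258286273 ≈ 0.99465*I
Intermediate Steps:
E(T, p) = p/T (E(T, p) = (2*p)/((2*T)) = (2*p)*(1/(2*T)) = p/T)
x = 1/3855019 ≈ 2.5940e-7
√(E(938, -928) + x) = √(-928/938 + 1/3855019) = √(-928*1/938 + 1/3855019) = √(-464/469 + 1/3855019) = √(-255532621/258286273) = I*√66000568308011533/258286273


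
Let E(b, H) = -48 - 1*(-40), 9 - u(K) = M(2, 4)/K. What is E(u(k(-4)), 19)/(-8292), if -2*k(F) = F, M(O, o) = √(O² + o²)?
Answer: 2/2073 ≈ 0.00096478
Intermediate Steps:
k(F) = -F/2
u(K) = 9 - 2*√5/K (u(K) = 9 - √(2² + 4²)/K = 9 - √(4 + 16)/K = 9 - √20/K = 9 - 2*√5/K)
E(b, H) = -8 (E(b, H) = -48 + 40 = -8)
E(u(k(-4)), 19)/(-8292) = -8/(-8292) = -8*(-1/8292) = 2/2073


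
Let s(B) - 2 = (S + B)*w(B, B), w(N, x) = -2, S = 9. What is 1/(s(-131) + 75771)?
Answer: 1/76017 ≈ 1.3155e-5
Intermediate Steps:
s(B) = -16 - 2*B (s(B) = 2 + (9 + B)*(-2) = 2 + (-18 - 2*B) = -16 - 2*B)
1/(s(-131) + 75771) = 1/((-16 - 2*(-131)) + 75771) = 1/((-16 + 262) + 75771) = 1/(246 + 75771) = 1/76017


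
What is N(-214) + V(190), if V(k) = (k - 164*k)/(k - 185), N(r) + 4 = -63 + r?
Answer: -6475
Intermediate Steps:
N(r) = -67 + r (N(r) = -4 + (-63 + r) = -67 + r)
V(k) = -163*k/(-185 + k) (V(k) = (-163*k)/(-185 + k) = -163*k/(-185 + k))
N(-214) + V(190) = (-67 - 214) - 163*190/(-185 + 190) = -281 - 163*190/5 = -281 - 163*190*⅕ = -281 - 6194 = -6475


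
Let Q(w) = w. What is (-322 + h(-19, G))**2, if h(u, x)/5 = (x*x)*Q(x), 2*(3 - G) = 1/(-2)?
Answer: 92602129/4096 ≈ 22608.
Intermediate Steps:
G = 13/4 (G = 3 - 1/2/(-2) = 3 - 1/2*(-1/2) = 3 + 1/4 = 13/4 ≈ 3.2500)
h(u, x) = 5*x**3 (h(u, x) = 5*((x*x)*x) = 5*(x**2*x) = 5*x**3)
(-322 + h(-19, G))**2 = (-322 + 5*(13/4)**3)**2 = (-322 + 5*(2197/64))**2 = (-322 + 10985/64)**2 = (-9623/64)**2 = 92602129/4096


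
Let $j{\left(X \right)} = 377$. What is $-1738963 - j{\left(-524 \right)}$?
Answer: $-1739340$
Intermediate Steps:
$-1738963 - j{\left(-524 \right)} = -1738963 - 377 = -1739340$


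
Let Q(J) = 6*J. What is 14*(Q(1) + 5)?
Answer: 154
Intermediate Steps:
14*(Q(1) + 5) = 14*(6*1 + 5) = 14*(6 + 5) = 14*11 = 154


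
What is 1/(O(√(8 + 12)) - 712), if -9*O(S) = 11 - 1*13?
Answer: -9/6406 ≈ -0.0014049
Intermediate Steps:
O(S) = 2/9 (O(S) = -(11 - 1*13)/9 = -(11 - 13)/9 = -⅑*(-2) = 2/9)
1/(O(√(8 + 12)) - 712) = 1/(2/9 - 712) = 1/(-6406/9) = -9/6406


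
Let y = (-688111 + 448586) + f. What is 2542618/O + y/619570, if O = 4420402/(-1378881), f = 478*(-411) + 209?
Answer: -77578367981804436/97812445255 ≈ -7.9313e+5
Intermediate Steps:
f = -196249 (f = -196458 + 209 = -196249)
O = -631486/196983 (O = 4420402*(-1/1378881) = -631486/196983 ≈ -3.2058)
y = -435774 (y = (-688111 + 448586) - 196249 = -239525 - 196249 = -435774)
2542618/O + y/619570 = 2542618/(-631486/196983) - 435774/619570 = 2542618*(-196983/631486) - 435774*1/619570 = -250426260747/315743 - 217887/309785 = -77578367981804436/97812445255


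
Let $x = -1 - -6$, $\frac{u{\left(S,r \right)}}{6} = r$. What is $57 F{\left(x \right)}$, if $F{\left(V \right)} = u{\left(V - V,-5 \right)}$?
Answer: $-1710$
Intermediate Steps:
$u{\left(S,r \right)} = 6 r$
$x = 5$ ($x = -1 + 6 = 5$)
$F{\left(V \right)} = -30$ ($F{\left(V \right)} = 6 \left(-5\right) = -30$)
$57 F{\left(x \right)} = 57 \left(-30\right) = -1710$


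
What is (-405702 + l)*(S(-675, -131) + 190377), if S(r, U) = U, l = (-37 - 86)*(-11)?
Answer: -76925779854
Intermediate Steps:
l = 1353 (l = -123*(-11) = 1353)
(-405702 + l)*(S(-675, -131) + 190377) = (-405702 + 1353)*(-131 + 190377) = -404349*190246 = -76925779854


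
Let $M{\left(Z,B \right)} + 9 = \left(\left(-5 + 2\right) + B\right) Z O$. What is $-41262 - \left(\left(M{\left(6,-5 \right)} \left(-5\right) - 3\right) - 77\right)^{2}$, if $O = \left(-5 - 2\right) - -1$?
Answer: $-2216887$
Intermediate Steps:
$O = -6$ ($O = -7 + 1 = -6$)
$M{\left(Z,B \right)} = -9 - 6 Z \left(-3 + B\right)$ ($M{\left(Z,B \right)} = -9 + \left(\left(-5 + 2\right) + B\right) Z \left(-6\right) = -9 + \left(-3 + B\right) Z \left(-6\right) = -9 + Z \left(-3 + B\right) \left(-6\right) = -9 - 6 Z \left(-3 + B\right)$)
$-41262 - \left(\left(M{\left(6,-5 \right)} \left(-5\right) - 3\right) - 77\right)^{2} = -41262 - \left(\left(\left(-9 + 18 \cdot 6 - \left(-30\right) 6\right) \left(-5\right) - 3\right) - 77\right)^{2} = -41262 - \left(\left(\left(-9 + 108 + 180\right) \left(-5\right) - 3\right) - 77\right)^{2} = -41262 - \left(\left(279 \left(-5\right) - 3\right) - 77\right)^{2} = -41262 - \left(\left(-1395 - 3\right) - 77\right)^{2} = -41262 - \left(-1398 - 77\right)^{2} = -41262 - \left(-1475\right)^{2} = -41262 - 2175625 = -2216887$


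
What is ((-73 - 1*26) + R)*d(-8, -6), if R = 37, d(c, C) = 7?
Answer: -434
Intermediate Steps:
((-73 - 1*26) + R)*d(-8, -6) = ((-73 - 1*26) + 37)*7 = ((-73 - 26) + 37)*7 = (-99 + 37)*7 = -62*7 = -434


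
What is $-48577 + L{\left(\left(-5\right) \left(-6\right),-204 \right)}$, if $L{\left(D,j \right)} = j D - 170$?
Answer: $-54867$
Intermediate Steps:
$L{\left(D,j \right)} = -170 + D j$ ($L{\left(D,j \right)} = D j - 170 = -170 + D j$)
$-48577 + L{\left(\left(-5\right) \left(-6\right),-204 \right)} = -48577 + \left(-170 + \left(-5\right) \left(-6\right) \left(-204\right)\right) = -48577 + \left(-170 + 30 \left(-204\right)\right) = -48577 - 6290 = -54867$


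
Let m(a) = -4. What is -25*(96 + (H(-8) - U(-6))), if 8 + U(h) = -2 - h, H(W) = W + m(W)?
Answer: -2200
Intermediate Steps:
H(W) = -4 + W (H(W) = W - 4 = -4 + W)
U(h) = -10 - h (U(h) = -8 + (-2 - h) = -10 - h)
-25*(96 + (H(-8) - U(-6))) = -25*(96 + ((-4 - 8) - (-10 - 1*(-6)))) = -25*(96 + (-12 - (-10 + 6))) = -25*(96 + (-12 - 1*(-4))) = -25*(96 + (-12 + 4)) = -25*(96 - 8) = -25*88 = -2200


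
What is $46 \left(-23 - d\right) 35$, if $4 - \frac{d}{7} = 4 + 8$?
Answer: $53130$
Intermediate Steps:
$d = -56$ ($d = 28 - 7 \left(4 + 8\right) = 28 - 84 = -56$)
$46 \left(-23 - d\right) 35 = 46 \left(-23 - -56\right) 35 = 46 \left(-23 + 56\right) 35 = 46 \cdot 33 \cdot 35 = 1518 \cdot 35 = 53130$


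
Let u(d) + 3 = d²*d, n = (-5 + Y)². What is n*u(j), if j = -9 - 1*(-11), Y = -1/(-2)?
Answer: 405/4 ≈ 101.25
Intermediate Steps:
Y = ½ (Y = -1*(-½) = ½ ≈ 0.50000)
j = 2 (j = -9 + 11 = 2)
n = 81/4 (n = (-5 + ½)² = (-9/2)² = 81/4 ≈ 20.250)
u(d) = -3 + d³ (u(d) = -3 + d²*d = -3 + d³)
n*u(j) = 81*(-3 + 2³)/4 = 81*(-3 + 8)/4 = (81/4)*5 = 405/4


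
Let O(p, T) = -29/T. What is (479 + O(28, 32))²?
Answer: 234059401/1024 ≈ 2.2857e+5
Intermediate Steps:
(479 + O(28, 32))² = (479 - 29/32)² = (15299/32)² = 234059401/1024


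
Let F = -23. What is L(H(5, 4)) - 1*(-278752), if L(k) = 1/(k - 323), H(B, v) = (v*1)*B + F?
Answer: 90873151/326 ≈ 2.7875e+5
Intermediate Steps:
H(B, v) = -23 + B*v (H(B, v) = (v*1)*B - 23 = v*B - 23 = B*v - 23 = -23 + B*v)
L(k) = 1/(-323 + k)
L(H(5, 4)) - 1*(-278752) = 1/(-323 + (-23 + 5*4)) - 1*(-278752) = 1/(-323 + (-23 + 20)) + 278752 = 1/(-323 - 3) + 278752 = 1/(-326) + 278752 = -1/326 + 278752 = 90873151/326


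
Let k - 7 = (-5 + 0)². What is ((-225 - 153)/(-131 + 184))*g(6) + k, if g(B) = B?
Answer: -572/53 ≈ -10.792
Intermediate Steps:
k = 32 (k = 7 + (-5 + 0)² = 7 + (-5)² = 7 + 25 = 32)
((-225 - 153)/(-131 + 184))*g(6) + k = ((-225 - 153)/(-131 + 184))*6 + 32 = -378/53*6 + 32 = -2268/53 + 32 = -572/53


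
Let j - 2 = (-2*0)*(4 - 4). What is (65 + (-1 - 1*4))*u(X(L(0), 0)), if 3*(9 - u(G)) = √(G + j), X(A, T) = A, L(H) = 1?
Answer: 540 - 20*√3 ≈ 505.36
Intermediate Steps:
j = 2 (j = 2 + (-2*0)*(4 - 4) = 2 + 0*0 = 2 + 0 = 2)
u(G) = 9 - √(2 + G)/3 (u(G) = 9 - √(G + 2)/3 = 9 - √(2 + G)/3)
(65 + (-1 - 1*4))*u(X(L(0), 0)) = (65 + (-1 - 1*4))*(9 - √(2 + 1)/3) = (65 + (-1 - 4))*(9 - √3/3) = (65 - 5)*(9 - √3/3) = 60*(9 - √3/3) = 540 - 20*√3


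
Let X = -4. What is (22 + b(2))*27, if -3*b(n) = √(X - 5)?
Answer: 594 - 27*I ≈ 594.0 - 27.0*I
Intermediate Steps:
b(n) = -I (b(n) = -√(-4 - 5)/3 = -I)
(22 + b(2))*27 = (22 - I)*27 = 594 - 27*I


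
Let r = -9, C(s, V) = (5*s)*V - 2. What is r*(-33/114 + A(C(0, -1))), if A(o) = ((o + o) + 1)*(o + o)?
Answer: -4005/38 ≈ -105.39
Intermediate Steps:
C(s, V) = -2 + 5*V*s (C(s, V) = 5*V*s - 2 = -2 + 5*V*s)
A(o) = 2*o*(1 + 2*o) (A(o) = (2*o + 1)*(2*o) = (1 + 2*o)*(2*o) = 2*o*(1 + 2*o))
r*(-33/114 + A(C(0, -1))) = -9*(-33/114 + 2*(-2 + 5*(-1)*0)*(1 + 2*(-2 + 5*(-1)*0))) = -9*(-33*1/114 + 2*(-2 + 0)*(1 + 2*(-2 + 0))) = -9*(-11/38 + 2*(-2)*(1 + 2*(-2))) = -9*(-11/38 + 2*(-2)*(1 - 4)) = -9*(-11/38 + 2*(-2)*(-3)) = -9*(-11/38 + 12) = -9*445/38 = -4005/38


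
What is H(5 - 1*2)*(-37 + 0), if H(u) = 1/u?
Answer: -37/3 ≈ -12.333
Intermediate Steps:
H(u) = 1/u
H(5 - 1*2)*(-37 + 0) = (-37 + 0)/(5 - 1*2) = -37/(5 - 2) = -37/3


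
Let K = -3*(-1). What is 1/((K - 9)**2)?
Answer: 1/36 ≈ 0.027778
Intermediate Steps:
K = 3
1/((K - 9)**2) = 1/((3 - 9)**2) = 1/((-6)**2) = 1/36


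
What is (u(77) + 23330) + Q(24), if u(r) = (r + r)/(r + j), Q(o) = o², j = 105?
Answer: 310789/13 ≈ 23907.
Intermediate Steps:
u(r) = 2*r/(105 + r) (u(r) = (r + r)/(r + 105) = (2*r)/(105 + r) = 2*r/(105 + r))
(u(77) + 23330) + Q(24) = (2*77/(105 + 77) + 23330) + 24² = (2*77/182 + 23330) + 576 = (2*77*(1/182) + 23330) + 576 = (11/13 + 23330) + 576 = 303301/13 + 576 = 310789/13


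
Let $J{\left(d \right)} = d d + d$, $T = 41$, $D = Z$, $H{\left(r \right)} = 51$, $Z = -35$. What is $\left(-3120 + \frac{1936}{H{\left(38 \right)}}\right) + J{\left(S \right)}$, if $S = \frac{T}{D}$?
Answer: $- \frac{192537854}{62475} \approx -3081.8$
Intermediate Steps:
$D = -35$
$S = - \frac{41}{35}$ ($S = \frac{41}{-35} = 41 \left(- \frac{1}{35}\right) = - \frac{41}{35} \approx -1.1714$)
$J{\left(d \right)} = d + d^{2}$ ($J{\left(d \right)} = d^{2} + d = d + d^{2}$)
$\left(-3120 + \frac{1936}{H{\left(38 \right)}}\right) + J{\left(S \right)} = \left(-3120 + \frac{1936}{51}\right) - \frac{41 \left(1 - \frac{41}{35}\right)}{35} = \left(-3120 + 1936 \cdot \frac{1}{51}\right) - - \frac{246}{1225} = \left(-3120 + \frac{1936}{51}\right) + \frac{246}{1225} = - \frac{157184}{51} + \frac{246}{1225} = - \frac{192537854}{62475}$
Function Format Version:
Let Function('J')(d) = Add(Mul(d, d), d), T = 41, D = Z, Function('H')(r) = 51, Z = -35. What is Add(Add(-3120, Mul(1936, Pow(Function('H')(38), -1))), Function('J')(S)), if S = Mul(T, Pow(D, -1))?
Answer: Rational(-192537854, 62475) ≈ -3081.8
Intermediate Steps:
D = -35
S = Rational(-41, 35) (S = Mul(41, Pow(-35, -1)) = Mul(41, Rational(-1, 35)) = Rational(-41, 35) ≈ -1.1714)
Function('J')(d) = Add(d, Pow(d, 2)) (Function('J')(d) = Add(Pow(d, 2), d) = Add(d, Pow(d, 2)))
Add(Add(-3120, Mul(1936, Pow(Function('H')(38), -1))), Function('J')(S)) = Add(Add(-3120, Mul(1936, Pow(51, -1))), Mul(Rational(-41, 35), Add(1, Rational(-41, 35)))) = Add(Add(-3120, Mul(1936, Rational(1, 51))), Mul(Rational(-41, 35), Rational(-6, 35))) = Add(Add(-3120, Rational(1936, 51)), Rational(246, 1225)) = Add(Rational(-157184, 51), Rational(246, 1225)) = Rational(-192537854, 62475)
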